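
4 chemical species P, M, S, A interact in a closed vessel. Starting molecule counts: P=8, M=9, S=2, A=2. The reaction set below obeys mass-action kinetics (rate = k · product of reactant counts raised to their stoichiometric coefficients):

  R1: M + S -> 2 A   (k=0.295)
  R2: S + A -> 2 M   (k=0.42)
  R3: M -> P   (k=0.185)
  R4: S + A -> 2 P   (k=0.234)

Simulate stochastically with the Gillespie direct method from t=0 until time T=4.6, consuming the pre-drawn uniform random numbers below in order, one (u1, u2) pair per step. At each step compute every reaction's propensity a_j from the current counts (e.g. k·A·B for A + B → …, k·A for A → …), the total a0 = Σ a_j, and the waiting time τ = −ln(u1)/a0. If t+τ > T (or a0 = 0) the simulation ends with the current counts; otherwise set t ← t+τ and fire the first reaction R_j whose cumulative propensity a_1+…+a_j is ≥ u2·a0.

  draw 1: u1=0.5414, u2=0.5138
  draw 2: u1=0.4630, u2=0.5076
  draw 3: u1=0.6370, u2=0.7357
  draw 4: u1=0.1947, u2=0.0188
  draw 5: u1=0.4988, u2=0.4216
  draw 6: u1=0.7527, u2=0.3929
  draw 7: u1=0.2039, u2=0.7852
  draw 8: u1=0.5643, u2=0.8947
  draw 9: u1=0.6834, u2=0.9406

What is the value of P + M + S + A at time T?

Value at T = 21

Check how each reaction changes W = P + M + S + A (weight of products minus weight of reactants):
R1: M + S -> 2 A: (1·2) − (1·1 + 1·1) = 2 − 2 = 0
R2: S + A -> 2 M: (1·2) − (1·1 + 1·1) = 2 − 2 = 0
R3: M -> P: (1·1) − (1·1) = 1 − 1 = 0
R4: S + A -> 2 P: (1·2) − (1·1 + 1·1) = 2 − 2 = 0
Every reaction leaves W unchanged, so W is conserved and no simulation is needed: W(T) = W(0) = 8 + 9 + 2 + 2 = 21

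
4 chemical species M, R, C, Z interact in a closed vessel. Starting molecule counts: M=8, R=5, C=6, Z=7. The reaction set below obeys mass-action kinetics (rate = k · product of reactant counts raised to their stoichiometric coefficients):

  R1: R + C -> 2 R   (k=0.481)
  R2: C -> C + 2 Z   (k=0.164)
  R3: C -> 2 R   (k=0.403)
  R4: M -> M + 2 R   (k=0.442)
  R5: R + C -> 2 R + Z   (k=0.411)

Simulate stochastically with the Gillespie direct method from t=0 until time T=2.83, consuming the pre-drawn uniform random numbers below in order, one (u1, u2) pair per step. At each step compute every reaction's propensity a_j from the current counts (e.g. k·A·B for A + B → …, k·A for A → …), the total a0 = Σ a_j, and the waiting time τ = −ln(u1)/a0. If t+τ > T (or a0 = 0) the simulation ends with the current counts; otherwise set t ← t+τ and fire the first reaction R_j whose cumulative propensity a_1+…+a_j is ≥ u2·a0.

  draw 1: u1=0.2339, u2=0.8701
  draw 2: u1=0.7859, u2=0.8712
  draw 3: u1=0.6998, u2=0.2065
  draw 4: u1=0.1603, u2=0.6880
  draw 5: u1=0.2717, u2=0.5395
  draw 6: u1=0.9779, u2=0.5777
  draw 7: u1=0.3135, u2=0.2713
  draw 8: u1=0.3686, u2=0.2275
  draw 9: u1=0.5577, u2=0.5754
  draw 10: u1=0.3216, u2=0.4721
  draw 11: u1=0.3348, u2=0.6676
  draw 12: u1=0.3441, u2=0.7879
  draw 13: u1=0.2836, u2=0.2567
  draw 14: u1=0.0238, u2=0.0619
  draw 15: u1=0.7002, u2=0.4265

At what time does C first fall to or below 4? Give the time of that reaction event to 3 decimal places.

Threshold first reached at t = 0.050

t=0.000: M=8 R=5 C=6 Z=7
Draw 1: a1=14.430, a2=0.984, a3=2.418, a4=3.536, a5=12.330, a0=33.698; τ=−ln(0.2339)/33.698=0.043 → t=0.043; u2·a0=0.8701·33.698=29.321; a1+…+a4=21.368 < 29.321 ≤ a1+…+a5=33.698 → R5 fires; M=8 R=6 C=5 Z=8
Draw 2: a1=14.430, a2=0.820, a3=2.015, a4=3.536, a5=12.330, a0=33.131; τ=−ln(0.7859)/33.131=0.007 → t=0.050; u2·a0=0.8712·33.131=28.864; a1+…+a4=20.801 < 28.864 ≤ a1+…+a5=33.131 → R5 fires; M=8 R=7 C=4 Z=9
Draw 3: a1=13.468, a2=0.656, a3=1.612, a4=3.536, a5=11.508, a0=30.780; τ=−ln(0.6998)/30.780=0.012 → t=0.062; u2·a0=0.2065·30.780=6.356 ≤ a1=13.468 → R1 fires; M=8 R=8 C=3 Z=9
Draw 4: a1=11.544, a2=0.492, a3=1.209, a4=3.536, a5=9.864, a0=26.645; τ=−ln(0.1603)/26.645=0.069 → t=0.131; u2·a0=0.6880·26.645=18.332; a1+…+a4=16.781 < 18.332 ≤ a1+…+a5=26.645 → R5 fires; M=8 R=9 C=2 Z=10
Draw 5: a1=8.658, a2=0.328, a3=0.806, a4=3.536, a5=7.398, a0=20.726; τ=−ln(0.2717)/20.726=0.063 → t=0.194; u2·a0=0.5395·20.726=11.182; a1+…+a3=9.792 < 11.182 ≤ a1+…+a4=13.328 → R4 fires; M=8 R=11 C=2 Z=10
Draw 6: a1=10.582, a2=0.328, a3=0.806, a4=3.536, a5=9.042, a0=24.294; τ=−ln(0.9779)/24.294=0.001 → t=0.194; u2·a0=0.5777·24.294=14.035; a1+…+a3=11.716 < 14.035 ≤ a1+…+a4=15.252 → R4 fires; M=8 R=13 C=2 Z=10
Draw 7: a1=12.506, a2=0.328, a3=0.806, a4=3.536, a5=10.686, a0=27.862; τ=−ln(0.3135)/27.862=0.042 → t=0.236; u2·a0=0.2713·27.862=7.559 ≤ a1=12.506 → R1 fires; M=8 R=14 C=1 Z=10
Draw 8: a1=6.734, a2=0.164, a3=0.403, a4=3.536, a5=5.754, a0=16.591; τ=−ln(0.3686)/16.591=0.060 → t=0.296; u2·a0=0.2275·16.591=3.774 ≤ a1=6.734 → R1 fires; M=8 R=15 C=0 Z=10
Draw 9: a1=0.000, a2=0.000, a3=0.000, a4=3.536, a5=0.000, a0=3.536; τ=−ln(0.5577)/3.536=0.165 → t=0.461; u2·a0=0.5754·3.536=2.035; a1+…+a3=0.000 < 2.035 ≤ a1+…+a4=3.536 → R4 fires; M=8 R=17 C=0 Z=10
Draw 10: a1=0.000, a2=0.000, a3=0.000, a4=3.536, a5=0.000, a0=3.536; τ=−ln(0.3216)/3.536=0.321 → t=0.782; u2·a0=0.4721·3.536=1.669; a1+…+a3=0.000 < 1.669 ≤ a1+…+a4=3.536 → R4 fires; M=8 R=19 C=0 Z=10
Draw 11: a1=0.000, a2=0.000, a3=0.000, a4=3.536, a5=0.000, a0=3.536; τ=−ln(0.3348)/3.536=0.309 → t=1.092; u2·a0=0.6676·3.536=2.361; a1+…+a3=0.000 < 2.361 ≤ a1+…+a4=3.536 → R4 fires; M=8 R=21 C=0 Z=10
Draw 12: a1=0.000, a2=0.000, a3=0.000, a4=3.536, a5=0.000, a0=3.536; τ=−ln(0.3441)/3.536=0.302 → t=1.393; u2·a0=0.7879·3.536=2.786; a1+…+a3=0.000 < 2.786 ≤ a1+…+a4=3.536 → R4 fires; M=8 R=23 C=0 Z=10
Draw 13: a1=0.000, a2=0.000, a3=0.000, a4=3.536, a5=0.000, a0=3.536; τ=−ln(0.2836)/3.536=0.356 → t=1.750; u2·a0=0.2567·3.536=0.908; a1+…+a3=0.000 < 0.908 ≤ a1+…+a4=3.536 → R4 fires; M=8 R=25 C=0 Z=10
Draw 14: a1=0.000, a2=0.000, a3=0.000, a4=3.536, a5=0.000, a0=3.536; τ=−ln(0.0238)/3.536=1.057 → t=2.807; u2·a0=0.0619·3.536=0.219; a1+…+a3=0.000 < 0.219 ≤ a1+…+a4=3.536 → R4 fires; M=8 R=27 C=0 Z=10
Draw 15: a1=0.000, a2=0.000, a3=0.000, a4=3.536, a5=0.000, a0=3.536; τ=−ln(0.7002)/3.536=0.101 → t=2.908 > T=2.83: stop.
C first becomes ≤ 4 when it reaches 4 at the event at t=0.050.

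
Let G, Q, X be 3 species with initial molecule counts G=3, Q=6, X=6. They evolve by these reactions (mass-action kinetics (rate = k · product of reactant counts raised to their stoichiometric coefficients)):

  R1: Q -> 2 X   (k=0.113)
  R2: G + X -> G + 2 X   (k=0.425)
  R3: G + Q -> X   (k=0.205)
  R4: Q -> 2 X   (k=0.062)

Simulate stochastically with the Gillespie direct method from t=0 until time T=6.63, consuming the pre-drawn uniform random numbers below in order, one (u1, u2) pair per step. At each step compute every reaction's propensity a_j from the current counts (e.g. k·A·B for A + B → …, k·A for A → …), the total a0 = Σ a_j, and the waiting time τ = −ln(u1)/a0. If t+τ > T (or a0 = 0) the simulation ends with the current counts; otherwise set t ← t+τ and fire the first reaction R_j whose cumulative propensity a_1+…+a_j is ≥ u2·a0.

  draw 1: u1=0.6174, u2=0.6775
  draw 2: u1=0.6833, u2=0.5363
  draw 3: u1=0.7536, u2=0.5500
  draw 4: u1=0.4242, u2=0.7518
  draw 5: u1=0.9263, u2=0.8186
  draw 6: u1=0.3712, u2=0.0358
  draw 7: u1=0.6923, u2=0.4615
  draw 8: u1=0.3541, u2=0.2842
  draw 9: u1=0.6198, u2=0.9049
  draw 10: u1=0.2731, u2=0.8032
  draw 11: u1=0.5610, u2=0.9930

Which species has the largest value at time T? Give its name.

t=0.000: G=3 Q=6 X=6
Draw 1: a1=0.678, a2=7.650, a3=3.690, a4=0.372, a0=12.390; τ=−ln(0.6174)/12.390=0.039 → t=0.039; u2·a0=0.6775·12.390=8.394; a1+a2=8.328 < 8.394 ≤ a1+…+a3=12.018 → R3 fires; G=2 Q=5 X=7
Draw 2: a1=0.565, a2=5.950, a3=2.050, a4=0.310, a0=8.875; τ=−ln(0.6833)/8.875=0.043 → t=0.082; u2·a0=0.5363·8.875=4.760; a1=0.565 < 4.760 ≤ a1+a2=6.515 → R2 fires; G=2 Q=5 X=8
Draw 3: a1=0.565, a2=6.800, a3=2.050, a4=0.310, a0=9.725; τ=−ln(0.7536)/9.725=0.029 → t=0.111; u2·a0=0.5500·9.725=5.349; a1=0.565 < 5.349 ≤ a1+a2=7.365 → R2 fires; G=2 Q=5 X=9
Draw 4: a1=0.565, a2=7.650, a3=2.050, a4=0.310, a0=10.575; τ=−ln(0.4242)/10.575=0.081 → t=0.192; u2·a0=0.7518·10.575=7.950; a1=0.565 < 7.950 ≤ a1+a2=8.215 → R2 fires; G=2 Q=5 X=10
Draw 5: a1=0.565, a2=8.500, a3=2.050, a4=0.310, a0=11.425; τ=−ln(0.9263)/11.425=0.007 → t=0.199; u2·a0=0.8186·11.425=9.353; a1+a2=9.065 < 9.353 ≤ a1+…+a3=11.115 → R3 fires; G=1 Q=4 X=11
Draw 6: a1=0.452, a2=4.675, a3=0.820, a4=0.248, a0=6.195; τ=−ln(0.3712)/6.195=0.160 → t=0.359; u2·a0=0.0358·6.195=0.222 ≤ a1=0.452 → R1 fires; G=1 Q=3 X=13
Draw 7: a1=0.339, a2=5.525, a3=0.615, a4=0.186, a0=6.665; τ=−ln(0.6923)/6.665=0.055 → t=0.414; u2·a0=0.4615·6.665=3.076; a1=0.339 < 3.076 ≤ a1+a2=5.864 → R2 fires; G=1 Q=3 X=14
Draw 8: a1=0.339, a2=5.950, a3=0.615, a4=0.186, a0=7.090; τ=−ln(0.3541)/7.090=0.146 → t=0.560; u2·a0=0.2842·7.090=2.015; a1=0.339 < 2.015 ≤ a1+a2=6.289 → R2 fires; G=1 Q=3 X=15
Draw 9: a1=0.339, a2=6.375, a3=0.615, a4=0.186, a0=7.515; τ=−ln(0.6198)/7.515=0.064 → t=0.624; u2·a0=0.9049·7.515=6.800; a1+a2=6.714 < 6.800 ≤ a1+…+a3=7.329 → R3 fires; G=0 Q=2 X=16
Draw 10: a1=0.226, a2=0.000, a3=0.000, a4=0.124, a0=0.350; τ=−ln(0.2731)/0.350=3.708 → t=4.332; u2·a0=0.8032·0.350=0.281; a1+…+a3=0.226 < 0.281 ≤ a1+…+a4=0.350 → R4 fires; G=0 Q=1 X=18
Draw 11: a1=0.113, a2=0.000, a3=0.000, a4=0.062, a0=0.175; τ=−ln(0.5610)/0.175=3.303 → t=7.635 > T=6.63: stop.
At T=6.63: G=0 Q=1 X=18; the largest is X.

Dominant species at T: X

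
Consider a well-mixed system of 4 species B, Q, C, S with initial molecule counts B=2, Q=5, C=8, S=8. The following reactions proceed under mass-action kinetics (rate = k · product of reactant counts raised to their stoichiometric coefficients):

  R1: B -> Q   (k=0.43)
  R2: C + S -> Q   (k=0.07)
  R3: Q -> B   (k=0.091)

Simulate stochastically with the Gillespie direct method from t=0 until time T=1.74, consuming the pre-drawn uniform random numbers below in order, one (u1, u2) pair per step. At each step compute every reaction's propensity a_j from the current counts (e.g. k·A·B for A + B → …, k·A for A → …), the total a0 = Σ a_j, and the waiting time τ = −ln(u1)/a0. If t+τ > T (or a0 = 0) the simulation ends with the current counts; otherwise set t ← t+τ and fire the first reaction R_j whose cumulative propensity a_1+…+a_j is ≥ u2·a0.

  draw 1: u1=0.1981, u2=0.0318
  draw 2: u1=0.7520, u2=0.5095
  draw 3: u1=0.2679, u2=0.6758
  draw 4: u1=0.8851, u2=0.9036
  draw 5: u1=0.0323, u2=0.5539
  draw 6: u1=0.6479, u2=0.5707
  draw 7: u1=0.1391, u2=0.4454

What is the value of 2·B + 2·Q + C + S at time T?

Value at T = 30

Check how each reaction changes W = 2·B + 2·Q + C + S (weight of products minus weight of reactants):
R1: B -> Q: (2·1) − (2·1) = 2 − 2 = 0
R2: C + S -> Q: (2·1) − (1·1 + 1·1) = 2 − 2 = 0
R3: Q -> B: (2·1) − (2·1) = 2 − 2 = 0
Every reaction leaves W unchanged, so W is conserved and no simulation is needed: W(T) = W(0) = 2·2 + 2·5 + 8 + 8 = 30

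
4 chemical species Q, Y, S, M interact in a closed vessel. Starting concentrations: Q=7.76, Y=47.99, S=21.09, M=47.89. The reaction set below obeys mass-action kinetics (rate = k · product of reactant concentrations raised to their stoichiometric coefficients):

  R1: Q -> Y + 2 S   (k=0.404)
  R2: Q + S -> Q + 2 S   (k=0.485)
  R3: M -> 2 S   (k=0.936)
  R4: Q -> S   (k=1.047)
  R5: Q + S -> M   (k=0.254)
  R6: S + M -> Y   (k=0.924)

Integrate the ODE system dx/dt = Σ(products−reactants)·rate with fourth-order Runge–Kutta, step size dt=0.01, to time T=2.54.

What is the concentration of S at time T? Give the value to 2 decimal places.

RK4 with dt=0.01: 254 steps to T=2.54. Trajectory (selected grid times):
t=0.00: Q=7.76 Y=47.99 S=21.09 M=47.89
t=0.28: Q=3.63 Y=82.02 S=2.95 M=11.09
t=0.56: Q=1.95 Y=87.86 S=3.10 M=4.26
t=0.85: Q=1.01 Y=90.33 S=3.33 M=1.56
t=1.13: Q=0.53 Y=91.30 S=3.52 M=0.60
t=1.41: Q=0.27 Y=91.70 S=3.66 M=0.24
t=1.69: Q=0.14 Y=91.88 S=3.74 M=0.10
t=1.98: Q=0.07 Y=91.95 S=3.79 M=0.04
t=2.26: Q=0.04 Y=91.99 S=3.81 M=0.02
t=2.54: Q=0.02 Y=92.00 S=3.83 M=0.01
Read off S at T=2.54: 3.83

S at T = 3.83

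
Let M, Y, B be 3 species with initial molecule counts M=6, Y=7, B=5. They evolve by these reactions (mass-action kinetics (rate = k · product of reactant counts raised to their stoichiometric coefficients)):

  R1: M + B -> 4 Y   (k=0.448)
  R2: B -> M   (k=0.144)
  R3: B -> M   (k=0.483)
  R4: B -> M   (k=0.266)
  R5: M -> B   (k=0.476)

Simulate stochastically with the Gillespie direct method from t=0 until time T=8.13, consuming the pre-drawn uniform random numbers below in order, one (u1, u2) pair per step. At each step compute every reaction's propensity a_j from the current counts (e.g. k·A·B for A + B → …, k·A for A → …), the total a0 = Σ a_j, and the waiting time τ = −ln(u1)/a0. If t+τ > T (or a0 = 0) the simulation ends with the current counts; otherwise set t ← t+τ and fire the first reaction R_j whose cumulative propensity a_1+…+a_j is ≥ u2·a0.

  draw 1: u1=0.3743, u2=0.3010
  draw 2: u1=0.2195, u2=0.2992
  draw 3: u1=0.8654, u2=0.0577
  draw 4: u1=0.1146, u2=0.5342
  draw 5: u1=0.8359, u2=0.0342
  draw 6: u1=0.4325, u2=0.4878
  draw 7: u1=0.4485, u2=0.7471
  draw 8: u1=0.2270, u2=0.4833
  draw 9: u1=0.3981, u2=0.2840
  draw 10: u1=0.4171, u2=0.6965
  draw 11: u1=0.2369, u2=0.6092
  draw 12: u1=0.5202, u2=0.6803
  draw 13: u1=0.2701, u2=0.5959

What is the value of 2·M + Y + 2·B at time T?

Value at T = 29

Check how each reaction changes W = 2·M + Y + 2·B (weight of products minus weight of reactants):
R1: M + B -> 4 Y: (1·4) − (2·1 + 2·1) = 4 − 4 = 0
R2: B -> M: (2·1) − (2·1) = 2 − 2 = 0
R3: B -> M: (2·1) − (2·1) = 2 − 2 = 0
R4: B -> M: (2·1) − (2·1) = 2 − 2 = 0
R5: M -> B: (2·1) − (2·1) = 2 − 2 = 0
Every reaction leaves W unchanged, so W is conserved and no simulation is needed: W(T) = W(0) = 2·6 + 7 + 2·5 = 29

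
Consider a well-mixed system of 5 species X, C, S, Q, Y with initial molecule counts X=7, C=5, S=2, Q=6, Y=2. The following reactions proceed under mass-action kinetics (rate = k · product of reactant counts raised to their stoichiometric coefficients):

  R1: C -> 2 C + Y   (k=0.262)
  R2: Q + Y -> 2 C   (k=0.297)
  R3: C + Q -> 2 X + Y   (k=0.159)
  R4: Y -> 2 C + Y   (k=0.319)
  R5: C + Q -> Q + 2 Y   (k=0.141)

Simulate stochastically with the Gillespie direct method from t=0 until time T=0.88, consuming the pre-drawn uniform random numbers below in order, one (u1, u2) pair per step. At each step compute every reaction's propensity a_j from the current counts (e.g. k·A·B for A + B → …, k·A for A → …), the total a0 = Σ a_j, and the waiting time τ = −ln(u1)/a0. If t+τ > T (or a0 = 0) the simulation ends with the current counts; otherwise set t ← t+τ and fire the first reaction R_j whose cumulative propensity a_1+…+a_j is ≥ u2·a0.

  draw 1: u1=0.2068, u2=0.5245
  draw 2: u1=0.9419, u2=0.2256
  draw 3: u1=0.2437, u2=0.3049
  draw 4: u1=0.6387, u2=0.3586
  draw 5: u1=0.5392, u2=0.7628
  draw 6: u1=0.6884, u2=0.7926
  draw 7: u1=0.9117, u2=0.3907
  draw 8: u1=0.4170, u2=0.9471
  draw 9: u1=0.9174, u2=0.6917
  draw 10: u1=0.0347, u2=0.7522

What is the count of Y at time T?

t=0.000: X=7 C=5 S=2 Q=6 Y=2
Draw 1: a1=1.310, a2=3.564, a3=4.770, a4=0.638, a5=4.230, a0=14.512; τ=−ln(0.2068)/14.512=0.109 → t=0.109; u2·a0=0.5245·14.512=7.612; a1+a2=4.874 < 7.612 ≤ a1+…+a3=9.644 → R3 fires; X=9 C=4 S=2 Q=5 Y=3
Draw 2: a1=1.048, a2=4.455, a3=3.180, a4=0.957, a5=2.820, a0=12.460; τ=−ln(0.9419)/12.460=0.005 → t=0.113; u2·a0=0.2256·12.460=2.811; a1=1.048 < 2.811 ≤ a1+a2=5.503 → R2 fires; X=9 C=6 S=2 Q=4 Y=2
Draw 3: a1=1.572, a2=2.376, a3=3.816, a4=0.638, a5=3.384, a0=11.786; τ=−ln(0.2437)/11.786=0.120 → t=0.233; u2·a0=0.3049·11.786=3.594; a1=1.572 < 3.594 ≤ a1+a2=3.948 → R2 fires; X=9 C=8 S=2 Q=3 Y=1
Draw 4: a1=2.096, a2=0.891, a3=3.816, a4=0.319, a5=3.384, a0=10.506; τ=−ln(0.6387)/10.506=0.043 → t=0.276; u2·a0=0.3586·10.506=3.767; a1+a2=2.987 < 3.767 ≤ a1+…+a3=6.803 → R3 fires; X=11 C=7 S=2 Q=2 Y=2
Draw 5: a1=1.834, a2=1.188, a3=2.226, a4=0.638, a5=1.974, a0=7.860; τ=−ln(0.5392)/7.860=0.079 → t=0.354; u2·a0=0.7628·7.860=5.996; a1+…+a4=5.886 < 5.996 ≤ a1+…+a5=7.860 → R5 fires; X=11 C=6 S=2 Q=2 Y=4
Draw 6: a1=1.572, a2=2.376, a3=1.908, a4=1.276, a5=1.692, a0=8.824; τ=−ln(0.6884)/8.824=0.042 → t=0.397; u2·a0=0.7926·8.824=6.994; a1+…+a3=5.856 < 6.994 ≤ a1+…+a4=7.132 → R4 fires; X=11 C=8 S=2 Q=2 Y=4
Draw 7: a1=2.096, a2=2.376, a3=2.544, a4=1.276, a5=2.256, a0=10.548; τ=−ln(0.9117)/10.548=0.009 → t=0.406; u2·a0=0.3907·10.548=4.121; a1=2.096 < 4.121 ≤ a1+a2=4.472 → R2 fires; X=11 C=10 S=2 Q=1 Y=3
Draw 8: a1=2.620, a2=0.891, a3=1.590, a4=0.957, a5=1.410, a0=7.468; τ=−ln(0.4170)/7.468=0.117 → t=0.523; u2·a0=0.9471·7.468=7.073; a1+…+a4=6.058 < 7.073 ≤ a1+…+a5=7.468 → R5 fires; X=11 C=9 S=2 Q=1 Y=5
Draw 9: a1=2.358, a2=1.485, a3=1.431, a4=1.595, a5=1.269, a0=8.138; τ=−ln(0.9174)/8.138=0.011 → t=0.533; u2·a0=0.6917·8.138=5.629; a1+…+a3=5.274 < 5.629 ≤ a1+…+a4=6.869 → R4 fires; X=11 C=11 S=2 Q=1 Y=5
Draw 10: a1=2.882, a2=1.485, a3=1.749, a4=1.595, a5=1.551, a0=9.262; τ=−ln(0.0347)/9.262=0.363 → t=0.896 > T=0.88: stop.
Read off Y at T=0.88: 5

Y at T = 5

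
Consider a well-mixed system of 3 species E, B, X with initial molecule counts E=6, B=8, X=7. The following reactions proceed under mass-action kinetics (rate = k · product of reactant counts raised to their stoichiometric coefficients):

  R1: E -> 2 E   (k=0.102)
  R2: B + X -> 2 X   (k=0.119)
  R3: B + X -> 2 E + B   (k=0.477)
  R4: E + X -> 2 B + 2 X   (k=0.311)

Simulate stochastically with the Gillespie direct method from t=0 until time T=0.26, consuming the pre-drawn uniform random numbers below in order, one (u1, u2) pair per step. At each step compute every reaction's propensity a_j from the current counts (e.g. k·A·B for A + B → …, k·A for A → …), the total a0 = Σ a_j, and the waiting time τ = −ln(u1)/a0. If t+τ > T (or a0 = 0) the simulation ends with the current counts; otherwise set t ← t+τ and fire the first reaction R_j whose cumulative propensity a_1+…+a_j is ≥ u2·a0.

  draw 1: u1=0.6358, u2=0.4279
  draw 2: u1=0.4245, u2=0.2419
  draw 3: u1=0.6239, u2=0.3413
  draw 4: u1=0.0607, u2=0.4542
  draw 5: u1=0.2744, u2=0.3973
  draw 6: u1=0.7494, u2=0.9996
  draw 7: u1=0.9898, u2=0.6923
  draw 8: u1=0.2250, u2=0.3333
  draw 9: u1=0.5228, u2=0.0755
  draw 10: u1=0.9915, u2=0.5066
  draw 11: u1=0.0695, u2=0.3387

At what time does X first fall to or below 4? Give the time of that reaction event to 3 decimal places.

t=0.000: E=6 B=8 X=7
Draw 1: a1=0.612, a2=6.664, a3=26.712, a4=13.062, a0=47.050; τ=−ln(0.6358)/47.050=0.010 → t=0.010; u2·a0=0.4279·47.050=20.133; a1+a2=7.276 < 20.133 ≤ a1+…+a3=33.988 → R3 fires; E=8 B=8 X=6
Draw 2: a1=0.816, a2=5.712, a3=22.896, a4=14.928, a0=44.352; τ=−ln(0.4245)/44.352=0.019 → t=0.029; u2·a0=0.2419·44.352=10.729; a1+a2=6.528 < 10.729 ≤ a1+…+a3=29.424 → R3 fires; E=10 B=8 X=5
Draw 3: a1=1.020, a2=4.760, a3=19.080, a4=15.550, a0=40.410; τ=−ln(0.6239)/40.410=0.012 → t=0.041; u2·a0=0.3413·40.410=13.792; a1+a2=5.780 < 13.792 ≤ a1+…+a3=24.860 → R3 fires; E=12 B=8 X=4
Draw 4: a1=1.224, a2=3.808, a3=15.264, a4=14.928, a0=35.224; τ=−ln(0.0607)/35.224=0.080 → t=0.120; u2·a0=0.4542·35.224=15.999; a1+a2=5.032 < 15.999 ≤ a1+…+a3=20.296 → R3 fires; E=14 B=8 X=3
Draw 5: a1=1.428, a2=2.856, a3=11.448, a4=13.062, a0=28.794; τ=−ln(0.2744)/28.794=0.045 → t=0.165; u2·a0=0.3973·28.794=11.440; a1+a2=4.284 < 11.440 ≤ a1+…+a3=15.732 → R3 fires; E=16 B=8 X=2
Draw 6: a1=1.632, a2=1.904, a3=7.632, a4=9.952, a0=21.120; τ=−ln(0.7494)/21.120=0.014 → t=0.179; u2·a0=0.9996·21.120=21.112; a1+…+a3=11.168 < 21.112 ≤ a1+…+a4=21.120 → R4 fires; E=15 B=10 X=3
Draw 7: a1=1.530, a2=3.570, a3=14.310, a4=13.995, a0=33.405; τ=−ln(0.9898)/33.405=0.000 → t=0.179; u2·a0=0.6923·33.405=23.126; a1+…+a3=19.410 < 23.126 ≤ a1+…+a4=33.405 → R4 fires; E=14 B=12 X=4
Draw 8: a1=1.428, a2=5.712, a3=22.896, a4=17.416, a0=47.452; τ=−ln(0.2250)/47.452=0.031 → t=0.210; u2·a0=0.3333·47.452=15.816; a1+a2=7.140 < 15.816 ≤ a1+…+a3=30.036 → R3 fires; E=16 B=12 X=3
Draw 9: a1=1.632, a2=4.284, a3=17.172, a4=14.928, a0=38.016; τ=−ln(0.5228)/38.016=0.017 → t=0.228; u2·a0=0.0755·38.016=2.870; a1=1.632 < 2.870 ≤ a1+a2=5.916 → R2 fires; E=16 B=11 X=4
Draw 10: a1=1.632, a2=5.236, a3=20.988, a4=19.904, a0=47.760; τ=−ln(0.9915)/47.760=0.000 → t=0.228; u2·a0=0.5066·47.760=24.195; a1+a2=6.868 < 24.195 ≤ a1+…+a3=27.856 → R3 fires; E=18 B=11 X=3
Draw 11: a1=1.836, a2=3.927, a3=15.741, a4=16.794, a0=38.298; τ=−ln(0.0695)/38.298=0.070 → t=0.297 > T=0.26: stop.
X first becomes ≤ 4 when it reaches 4 at the event at t=0.041.

Threshold first reached at t = 0.041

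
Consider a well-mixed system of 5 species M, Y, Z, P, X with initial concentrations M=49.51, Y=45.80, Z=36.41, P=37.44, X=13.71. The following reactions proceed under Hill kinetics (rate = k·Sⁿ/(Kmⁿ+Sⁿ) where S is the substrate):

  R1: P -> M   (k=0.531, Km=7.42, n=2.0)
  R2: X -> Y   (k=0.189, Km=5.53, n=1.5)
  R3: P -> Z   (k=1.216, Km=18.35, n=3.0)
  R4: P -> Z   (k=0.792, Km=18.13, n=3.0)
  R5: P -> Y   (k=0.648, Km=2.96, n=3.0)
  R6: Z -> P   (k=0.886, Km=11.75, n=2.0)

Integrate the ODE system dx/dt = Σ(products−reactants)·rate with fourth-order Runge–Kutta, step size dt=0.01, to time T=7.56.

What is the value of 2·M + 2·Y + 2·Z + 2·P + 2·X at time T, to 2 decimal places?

Value at T = 365.74

Check how each reaction changes W = 2·M + 2·Y + 2·Z + 2·P + 2·X (weight of products minus weight of reactants):
R1: P -> M: (2·1) − (2·1) = 2 − 2 = 0
R2: X -> Y: (2·1) − (2·1) = 2 − 2 = 0
R3: P -> Z: (2·1) − (2·1) = 2 − 2 = 0
R4: P -> Z: (2·1) − (2·1) = 2 − 2 = 0
R5: P -> Y: (2·1) − (2·1) = 2 − 2 = 0
R6: Z -> P: (2·1) − (2·1) = 2 − 2 = 0
Every reaction leaves W unchanged, so W is conserved and no simulation is needed: W(T) = W(0) = 2·49.51 + 2·45.80 + 2·36.41 + 2·37.44 + 2·13.71 = 365.74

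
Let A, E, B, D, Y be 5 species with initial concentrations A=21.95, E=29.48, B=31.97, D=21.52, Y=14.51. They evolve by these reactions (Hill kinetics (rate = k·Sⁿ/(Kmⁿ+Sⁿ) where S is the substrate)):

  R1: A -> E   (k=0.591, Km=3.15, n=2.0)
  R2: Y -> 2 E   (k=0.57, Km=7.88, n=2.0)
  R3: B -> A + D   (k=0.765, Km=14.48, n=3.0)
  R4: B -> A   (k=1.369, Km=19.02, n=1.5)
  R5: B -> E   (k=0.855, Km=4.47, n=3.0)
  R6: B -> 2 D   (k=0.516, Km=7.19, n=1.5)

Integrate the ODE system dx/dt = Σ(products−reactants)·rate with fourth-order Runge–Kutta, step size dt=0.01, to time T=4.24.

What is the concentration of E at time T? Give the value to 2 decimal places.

E at T = 39.16

RK4 with dt=0.01: 424 steps to T=4.24. Trajectory (selected grid times):
t=0.00: A=21.95 E=29.48 B=31.97 D=21.52 Y=14.51
t=0.47: A=22.44 E=30.57 B=30.59 D=22.28 Y=14.30
t=0.94: A=22.92 E=31.65 B=29.22 D=23.04 Y=14.10
t=1.41: A=23.38 E=32.73 B=27.87 D=23.79 Y=13.90
t=1.88: A=23.83 E=33.80 B=26.54 D=24.53 Y=13.69
t=2.36: A=24.26 E=34.90 B=25.20 D=25.27 Y=13.49
t=2.83: A=24.67 E=35.97 B=23.91 D=25.99 Y=13.29
t=3.30: A=25.06 E=37.04 B=22.64 D=26.69 Y=13.09
t=3.77: A=25.42 E=38.10 B=21.40 D=27.38 Y=12.90
t=4.24: A=25.76 E=39.16 B=20.19 D=28.05 Y=12.70
Read off E at T=4.24: 39.16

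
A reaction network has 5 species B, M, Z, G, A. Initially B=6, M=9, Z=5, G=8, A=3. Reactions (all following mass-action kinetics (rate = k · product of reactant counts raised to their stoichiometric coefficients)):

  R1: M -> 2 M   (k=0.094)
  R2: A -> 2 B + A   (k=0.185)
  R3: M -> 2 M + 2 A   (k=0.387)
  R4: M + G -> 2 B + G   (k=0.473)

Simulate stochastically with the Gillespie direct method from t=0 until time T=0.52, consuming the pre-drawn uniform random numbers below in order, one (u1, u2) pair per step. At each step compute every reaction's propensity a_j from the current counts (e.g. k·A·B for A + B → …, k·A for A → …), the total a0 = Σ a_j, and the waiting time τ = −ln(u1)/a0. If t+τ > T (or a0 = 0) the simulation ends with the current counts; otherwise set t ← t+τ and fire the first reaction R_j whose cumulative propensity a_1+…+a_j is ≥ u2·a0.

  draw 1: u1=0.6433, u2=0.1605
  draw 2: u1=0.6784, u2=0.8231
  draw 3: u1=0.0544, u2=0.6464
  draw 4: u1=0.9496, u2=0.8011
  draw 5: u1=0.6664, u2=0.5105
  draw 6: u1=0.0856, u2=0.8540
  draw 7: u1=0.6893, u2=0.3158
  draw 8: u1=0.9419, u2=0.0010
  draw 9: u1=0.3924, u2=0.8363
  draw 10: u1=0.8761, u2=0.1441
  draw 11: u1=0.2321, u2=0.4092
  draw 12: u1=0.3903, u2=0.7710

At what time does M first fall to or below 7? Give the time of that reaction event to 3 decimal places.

Threshold first reached at t = 0.023

t=0.000: B=6 M=9 Z=5 G=8 A=3
Draw 1: a1=0.846, a2=0.555, a3=3.483, a4=34.056, a0=38.940; τ=−ln(0.6433)/38.940=0.011 → t=0.011; u2·a0=0.1605·38.940=6.250; a1+…+a3=4.884 < 6.250 ≤ a1+…+a4=38.940 → R4 fires; B=8 M=8 Z=5 G=8 A=3
Draw 2: a1=0.752, a2=0.555, a3=3.096, a4=30.272, a0=34.675; τ=−ln(0.6784)/34.675=0.011 → t=0.023; u2·a0=0.8231·34.675=28.541; a1+…+a3=4.403 < 28.541 ≤ a1+…+a4=34.675 → R4 fires; B=10 M=7 Z=5 G=8 A=3
Draw 3: a1=0.658, a2=0.555, a3=2.709, a4=26.488, a0=30.410; τ=−ln(0.0544)/30.410=0.096 → t=0.118; u2·a0=0.6464·30.410=19.657; a1+…+a3=3.922 < 19.657 ≤ a1+…+a4=30.410 → R4 fires; B=12 M=6 Z=5 G=8 A=3
Draw 4: a1=0.564, a2=0.555, a3=2.322, a4=22.704, a0=26.145; τ=−ln(0.9496)/26.145=0.002 → t=0.120; u2·a0=0.8011·26.145=20.945; a1+…+a3=3.441 < 20.945 ≤ a1+…+a4=26.145 → R4 fires; B=14 M=5 Z=5 G=8 A=3
Draw 5: a1=0.470, a2=0.555, a3=1.935, a4=18.920, a0=21.880; τ=−ln(0.6664)/21.880=0.019 → t=0.139; u2·a0=0.5105·21.880=11.170; a1+…+a3=2.960 < 11.170 ≤ a1+…+a4=21.880 → R4 fires; B=16 M=4 Z=5 G=8 A=3
Draw 6: a1=0.376, a2=0.555, a3=1.548, a4=15.136, a0=17.615; τ=−ln(0.0856)/17.615=0.140 → t=0.278; u2·a0=0.8540·17.615=15.043; a1+…+a3=2.479 < 15.043 ≤ a1+…+a4=17.615 → R4 fires; B=18 M=3 Z=5 G=8 A=3
Draw 7: a1=0.282, a2=0.555, a3=1.161, a4=11.352, a0=13.350; τ=−ln(0.6893)/13.350=0.028 → t=0.306; u2·a0=0.3158·13.350=4.216; a1+…+a3=1.998 < 4.216 ≤ a1+…+a4=13.350 → R4 fires; B=20 M=2 Z=5 G=8 A=3
Draw 8: a1=0.188, a2=0.555, a3=0.774, a4=7.568, a0=9.085; τ=−ln(0.9419)/9.085=0.007 → t=0.313; u2·a0=0.0010·9.085=0.009 ≤ a1=0.188 → R1 fires; B=20 M=3 Z=5 G=8 A=3
Draw 9: a1=0.282, a2=0.555, a3=1.161, a4=11.352, a0=13.350; τ=−ln(0.3924)/13.350=0.070 → t=0.383; u2·a0=0.8363·13.350=11.165; a1+…+a3=1.998 < 11.165 ≤ a1+…+a4=13.350 → R4 fires; B=22 M=2 Z=5 G=8 A=3
Draw 10: a1=0.188, a2=0.555, a3=0.774, a4=7.568, a0=9.085; τ=−ln(0.8761)/9.085=0.015 → t=0.397; u2·a0=0.1441·9.085=1.309; a1+a2=0.743 < 1.309 ≤ a1+…+a3=1.517 → R3 fires; B=22 M=3 Z=5 G=8 A=5
Draw 11: a1=0.282, a2=0.925, a3=1.161, a4=11.352, a0=13.720; τ=−ln(0.2321)/13.720=0.106 → t=0.504; u2·a0=0.4092·13.720=5.614; a1+…+a3=2.368 < 5.614 ≤ a1+…+a4=13.720 → R4 fires; B=24 M=2 Z=5 G=8 A=5
Draw 12: a1=0.188, a2=0.925, a3=0.774, a4=7.568, a0=9.455; τ=−ln(0.3903)/9.455=0.100 → t=0.603 > T=0.52: stop.
M first becomes ≤ 7 when it reaches 7 at the event at t=0.023.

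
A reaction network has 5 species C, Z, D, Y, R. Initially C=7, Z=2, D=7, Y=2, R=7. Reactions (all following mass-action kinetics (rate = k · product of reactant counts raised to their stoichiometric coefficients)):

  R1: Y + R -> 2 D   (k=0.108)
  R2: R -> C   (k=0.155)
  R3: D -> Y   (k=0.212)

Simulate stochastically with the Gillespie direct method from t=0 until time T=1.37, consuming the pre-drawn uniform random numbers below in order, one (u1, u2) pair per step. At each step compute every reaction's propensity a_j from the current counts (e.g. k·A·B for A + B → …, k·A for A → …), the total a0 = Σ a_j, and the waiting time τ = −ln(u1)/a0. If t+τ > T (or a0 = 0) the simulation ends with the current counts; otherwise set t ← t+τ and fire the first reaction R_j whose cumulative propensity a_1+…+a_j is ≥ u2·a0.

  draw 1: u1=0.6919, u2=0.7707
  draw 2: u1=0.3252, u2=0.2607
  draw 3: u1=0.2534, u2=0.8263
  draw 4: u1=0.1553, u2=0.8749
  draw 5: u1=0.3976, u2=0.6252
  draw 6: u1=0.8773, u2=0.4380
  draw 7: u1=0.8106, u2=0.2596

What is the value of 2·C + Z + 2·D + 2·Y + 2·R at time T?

Check how each reaction changes W = 2·C + Z + 2·D + 2·Y + 2·R (weight of products minus weight of reactants):
R1: Y + R -> 2 D: (2·2) − (2·1 + 2·1) = 4 − 4 = 0
R2: R -> C: (2·1) − (2·1) = 2 − 2 = 0
R3: D -> Y: (2·1) − (2·1) = 2 − 2 = 0
Every reaction leaves W unchanged, so W is conserved and no simulation is needed: W(T) = W(0) = 2·7 + 2 + 2·7 + 2·2 + 2·7 = 48

Value at T = 48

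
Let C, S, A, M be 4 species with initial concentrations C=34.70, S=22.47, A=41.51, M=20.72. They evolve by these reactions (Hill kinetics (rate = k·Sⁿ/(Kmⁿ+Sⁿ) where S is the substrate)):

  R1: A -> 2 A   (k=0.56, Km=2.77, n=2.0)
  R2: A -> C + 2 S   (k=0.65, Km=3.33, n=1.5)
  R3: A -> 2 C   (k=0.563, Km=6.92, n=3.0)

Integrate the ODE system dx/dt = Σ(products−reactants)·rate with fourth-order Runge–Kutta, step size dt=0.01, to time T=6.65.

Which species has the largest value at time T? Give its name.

RK4 with dt=0.01: 665 steps to T=6.65. Trajectory (selected grid times):
t=0.00: C=34.70 S=22.47 A=41.51 M=20.72
t=0.74: C=36.00 S=23.41 A=41.04 M=20.72
t=1.48: C=37.30 S=24.35 A=40.57 M=20.72
t=2.22: C=38.60 S=25.29 A=40.09 M=20.72
t=2.96: C=39.90 S=26.23 A=39.62 M=20.72
t=3.69: C=41.18 S=27.16 A=39.16 M=20.72
t=4.43: C=42.47 S=28.09 A=38.69 M=20.72
t=5.17: C=43.77 S=29.03 A=38.21 M=20.72
t=5.91: C=45.07 S=29.97 A=37.74 M=20.72
t=6.65: C=46.37 S=30.91 A=37.27 M=20.72
At T=6.65: C=46.37 S=30.91 A=37.27 M=20.72; the largest is C.

Dominant species at T: C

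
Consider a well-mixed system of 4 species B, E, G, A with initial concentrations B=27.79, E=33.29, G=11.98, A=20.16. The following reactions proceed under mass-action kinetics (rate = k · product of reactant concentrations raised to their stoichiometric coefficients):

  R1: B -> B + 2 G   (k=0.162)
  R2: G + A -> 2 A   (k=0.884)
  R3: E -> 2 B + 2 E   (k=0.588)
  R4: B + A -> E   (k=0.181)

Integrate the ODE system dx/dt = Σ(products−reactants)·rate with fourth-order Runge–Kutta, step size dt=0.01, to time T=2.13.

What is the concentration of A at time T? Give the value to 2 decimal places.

RK4 with dt=0.01: 213 steps to T=2.13. Trajectory (selected grid times):
t=0.00: B=27.79 E=33.29 G=11.98 A=20.16
t=0.24: B=21.72 E=59.34 G=0.67 A=13.87
t=0.47: B=30.74 E=78.33 G=1.11 A=5.67
t=0.71: B=50.05 E=95.98 G=3.01 A=1.52
t=0.95: B=77.56 E=112.63 G=7.24 A=0.28
t=1.18: B=109.79 E=129.45 G=13.94 A=0.05
t=1.42: B=148.93 E=149.20 G=23.88 A=0.01
t=1.66: B=194.12 E=171.86 G=37.14 A=0.00
t=1.89: B=243.87 E=196.77 G=53.39 A=0.00
t=2.13: B=303.44 E=226.69 G=74.51 A=0.02
Read off A at T=2.13: 0.02

A at T = 0.02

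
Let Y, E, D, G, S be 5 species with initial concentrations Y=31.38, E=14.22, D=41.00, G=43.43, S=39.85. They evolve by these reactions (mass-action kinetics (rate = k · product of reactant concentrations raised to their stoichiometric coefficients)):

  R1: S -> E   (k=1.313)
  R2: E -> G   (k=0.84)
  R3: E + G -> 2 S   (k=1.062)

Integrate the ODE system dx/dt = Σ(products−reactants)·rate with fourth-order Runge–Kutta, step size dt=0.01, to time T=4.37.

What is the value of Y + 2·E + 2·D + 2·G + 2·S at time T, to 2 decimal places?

Check how each reaction changes W = Y + 2·E + 2·D + 2·G + 2·S (weight of products minus weight of reactants):
R1: S -> E: (2·1) − (2·1) = 2 − 2 = 0
R2: E -> G: (2·1) − (2·1) = 2 − 2 = 0
R3: E + G -> 2 S: (2·2) − (2·1 + 2·1) = 4 − 4 = 0
Every reaction leaves W unchanged, so W is conserved and no simulation is needed: W(T) = W(0) = 31.38 + 2·14.22 + 2·41.00 + 2·43.43 + 2·39.85 = 308.38

Value at T = 308.38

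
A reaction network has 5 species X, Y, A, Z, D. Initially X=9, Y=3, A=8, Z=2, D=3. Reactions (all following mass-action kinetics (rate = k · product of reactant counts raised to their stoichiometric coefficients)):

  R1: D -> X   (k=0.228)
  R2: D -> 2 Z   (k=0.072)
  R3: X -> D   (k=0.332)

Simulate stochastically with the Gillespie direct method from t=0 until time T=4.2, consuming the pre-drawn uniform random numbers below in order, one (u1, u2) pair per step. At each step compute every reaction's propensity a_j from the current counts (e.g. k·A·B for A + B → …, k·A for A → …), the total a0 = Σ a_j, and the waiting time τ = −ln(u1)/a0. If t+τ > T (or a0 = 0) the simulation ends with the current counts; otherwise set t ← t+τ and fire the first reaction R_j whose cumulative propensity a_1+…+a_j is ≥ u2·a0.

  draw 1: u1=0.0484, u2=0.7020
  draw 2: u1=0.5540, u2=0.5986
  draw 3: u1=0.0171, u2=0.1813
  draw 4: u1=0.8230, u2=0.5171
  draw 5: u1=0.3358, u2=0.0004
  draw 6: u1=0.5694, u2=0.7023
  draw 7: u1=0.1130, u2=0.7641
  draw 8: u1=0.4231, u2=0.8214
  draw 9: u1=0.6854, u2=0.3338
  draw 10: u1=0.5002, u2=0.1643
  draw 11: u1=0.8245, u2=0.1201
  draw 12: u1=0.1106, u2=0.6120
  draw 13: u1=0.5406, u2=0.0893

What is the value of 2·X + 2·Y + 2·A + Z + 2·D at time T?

Check how each reaction changes W = 2·X + 2·Y + 2·A + Z + 2·D (weight of products minus weight of reactants):
R1: D -> X: (2·1) − (2·1) = 2 − 2 = 0
R2: D -> 2 Z: (1·2) − (2·1) = 2 − 2 = 0
R3: X -> D: (2·1) − (2·1) = 2 − 2 = 0
Every reaction leaves W unchanged, so W is conserved and no simulation is needed: W(T) = W(0) = 2·9 + 2·3 + 2·8 + 2 + 2·3 = 48

Value at T = 48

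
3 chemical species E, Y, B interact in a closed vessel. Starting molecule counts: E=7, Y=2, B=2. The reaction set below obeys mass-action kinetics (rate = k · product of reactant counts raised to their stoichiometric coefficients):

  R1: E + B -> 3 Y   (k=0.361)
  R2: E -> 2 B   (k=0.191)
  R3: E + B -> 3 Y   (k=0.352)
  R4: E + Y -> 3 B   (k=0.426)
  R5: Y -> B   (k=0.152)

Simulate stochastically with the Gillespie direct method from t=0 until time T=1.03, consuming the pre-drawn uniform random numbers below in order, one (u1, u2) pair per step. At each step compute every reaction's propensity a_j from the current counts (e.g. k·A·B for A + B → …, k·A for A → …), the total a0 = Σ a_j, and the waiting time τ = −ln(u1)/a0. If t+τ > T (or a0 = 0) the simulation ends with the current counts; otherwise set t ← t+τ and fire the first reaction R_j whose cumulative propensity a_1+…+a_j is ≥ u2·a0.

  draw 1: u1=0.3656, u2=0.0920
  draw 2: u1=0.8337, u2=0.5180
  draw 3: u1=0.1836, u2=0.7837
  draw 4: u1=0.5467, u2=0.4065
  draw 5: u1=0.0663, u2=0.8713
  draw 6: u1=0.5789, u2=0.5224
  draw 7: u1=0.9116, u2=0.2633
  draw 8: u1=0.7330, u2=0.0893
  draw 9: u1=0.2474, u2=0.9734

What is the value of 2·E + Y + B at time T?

Check how each reaction changes W = 2·E + Y + B (weight of products minus weight of reactants):
R1: E + B -> 3 Y: (1·3) − (2·1 + 1·1) = 3 − 3 = 0
R2: E -> 2 B: (1·2) − (2·1) = 2 − 2 = 0
R3: E + B -> 3 Y: (1·3) − (2·1 + 1·1) = 3 − 3 = 0
R4: E + Y -> 3 B: (1·3) − (2·1 + 1·1) = 3 − 3 = 0
R5: Y -> B: (1·1) − (1·1) = 1 − 1 = 0
Every reaction leaves W unchanged, so W is conserved and no simulation is needed: W(T) = W(0) = 2·7 + 2 + 2 = 18

Value at T = 18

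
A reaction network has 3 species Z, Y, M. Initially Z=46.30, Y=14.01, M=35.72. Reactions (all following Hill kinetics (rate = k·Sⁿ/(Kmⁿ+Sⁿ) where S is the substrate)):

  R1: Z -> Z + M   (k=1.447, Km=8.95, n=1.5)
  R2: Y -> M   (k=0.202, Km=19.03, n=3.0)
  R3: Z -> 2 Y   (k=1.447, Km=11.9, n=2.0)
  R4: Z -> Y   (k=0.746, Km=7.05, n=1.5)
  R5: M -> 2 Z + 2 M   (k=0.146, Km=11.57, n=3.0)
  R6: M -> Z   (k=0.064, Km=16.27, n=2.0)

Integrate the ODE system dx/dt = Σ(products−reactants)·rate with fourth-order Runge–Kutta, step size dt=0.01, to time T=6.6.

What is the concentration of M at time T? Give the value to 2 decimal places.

M at T = 45.81

RK4 with dt=0.01: 660 steps to T=6.6. Trajectory (selected grid times):
t=0.00: Z=46.30 Y=14.01 M=35.72
t=0.73: Z=45.04 Y=16.45 M=36.81
t=1.47: Z=43.77 Y=18.90 M=37.92
t=2.20: Z=42.53 Y=21.30 M=39.03
t=2.93: Z=41.29 Y=23.67 M=40.15
t=3.67: Z=40.04 Y=26.05 M=41.28
t=4.40: Z=38.82 Y=28.39 M=42.41
t=5.13: Z=37.60 Y=30.70 M=43.54
t=5.87: Z=36.37 Y=33.03 M=44.68
t=6.60: Z=35.17 Y=35.30 M=45.81
Read off M at T=6.6: 45.81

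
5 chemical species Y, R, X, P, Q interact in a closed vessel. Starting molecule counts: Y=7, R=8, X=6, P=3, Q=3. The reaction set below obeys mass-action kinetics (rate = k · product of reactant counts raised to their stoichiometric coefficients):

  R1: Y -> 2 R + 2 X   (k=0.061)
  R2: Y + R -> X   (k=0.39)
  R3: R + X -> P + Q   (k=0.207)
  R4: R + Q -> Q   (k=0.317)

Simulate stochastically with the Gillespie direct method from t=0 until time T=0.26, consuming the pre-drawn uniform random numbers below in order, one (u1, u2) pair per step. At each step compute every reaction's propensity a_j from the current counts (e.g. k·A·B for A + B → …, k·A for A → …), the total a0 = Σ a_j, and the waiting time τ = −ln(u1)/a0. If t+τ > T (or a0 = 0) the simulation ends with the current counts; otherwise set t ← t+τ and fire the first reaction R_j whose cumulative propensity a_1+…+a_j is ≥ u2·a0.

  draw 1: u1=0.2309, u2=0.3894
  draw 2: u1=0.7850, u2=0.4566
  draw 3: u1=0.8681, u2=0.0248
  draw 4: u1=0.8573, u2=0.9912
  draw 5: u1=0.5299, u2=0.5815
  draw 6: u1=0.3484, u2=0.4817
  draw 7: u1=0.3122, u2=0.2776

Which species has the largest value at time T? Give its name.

Dominant species at T: X

t=0.000: Y=7 R=8 X=6 P=3 Q=3
Draw 1: a1=0.427, a2=21.840, a3=9.936, a4=7.608, a0=39.811; τ=−ln(0.2309)/39.811=0.037 → t=0.037; u2·a0=0.3894·39.811=15.502; a1=0.427 < 15.502 ≤ a1+a2=22.267 → R2 fires; Y=6 R=7 X=7 P=3 Q=3
Draw 2: a1=0.366, a2=16.380, a3=10.143, a4=6.657, a0=33.546; τ=−ln(0.7850)/33.546=0.007 → t=0.044; u2·a0=0.4566·33.546=15.317; a1=0.366 < 15.317 ≤ a1+a2=16.746 → R2 fires; Y=5 R=6 X=8 P=3 Q=3
Draw 3: a1=0.305, a2=11.700, a3=9.936, a4=5.706, a0=27.647; τ=−ln(0.8681)/27.647=0.005 → t=0.049; u2·a0=0.0248·27.647=0.686; a1=0.305 < 0.686 ≤ a1+a2=12.005 → R2 fires; Y=4 R=5 X=9 P=3 Q=3
Draw 4: a1=0.244, a2=7.800, a3=9.315, a4=4.755, a0=22.114; τ=−ln(0.8573)/22.114=0.007 → t=0.056; u2·a0=0.9912·22.114=21.919; a1+…+a3=17.359 < 21.919 ≤ a1+…+a4=22.114 → R4 fires; Y=4 R=4 X=9 P=3 Q=3
Draw 5: a1=0.244, a2=6.240, a3=7.452, a4=3.804, a0=17.740; τ=−ln(0.5299)/17.740=0.036 → t=0.092; u2·a0=0.5815·17.740=10.316; a1+a2=6.484 < 10.316 ≤ a1+…+a3=13.936 → R3 fires; Y=4 R=3 X=8 P=4 Q=4
Draw 6: a1=0.244, a2=4.680, a3=4.968, a4=3.804, a0=13.696; τ=−ln(0.3484)/13.696=0.077 → t=0.169; u2·a0=0.4817·13.696=6.597; a1+a2=4.924 < 6.597 ≤ a1+…+a3=9.892 → R3 fires; Y=4 R=2 X=7 P=5 Q=5
Draw 7: a1=0.244, a2=3.120, a3=2.898, a4=3.170, a0=9.432; τ=−ln(0.3122)/9.432=0.123 → t=0.292 > T=0.26: stop.
At T=0.26: Y=4 R=2 X=7 P=5 Q=5; the largest is X.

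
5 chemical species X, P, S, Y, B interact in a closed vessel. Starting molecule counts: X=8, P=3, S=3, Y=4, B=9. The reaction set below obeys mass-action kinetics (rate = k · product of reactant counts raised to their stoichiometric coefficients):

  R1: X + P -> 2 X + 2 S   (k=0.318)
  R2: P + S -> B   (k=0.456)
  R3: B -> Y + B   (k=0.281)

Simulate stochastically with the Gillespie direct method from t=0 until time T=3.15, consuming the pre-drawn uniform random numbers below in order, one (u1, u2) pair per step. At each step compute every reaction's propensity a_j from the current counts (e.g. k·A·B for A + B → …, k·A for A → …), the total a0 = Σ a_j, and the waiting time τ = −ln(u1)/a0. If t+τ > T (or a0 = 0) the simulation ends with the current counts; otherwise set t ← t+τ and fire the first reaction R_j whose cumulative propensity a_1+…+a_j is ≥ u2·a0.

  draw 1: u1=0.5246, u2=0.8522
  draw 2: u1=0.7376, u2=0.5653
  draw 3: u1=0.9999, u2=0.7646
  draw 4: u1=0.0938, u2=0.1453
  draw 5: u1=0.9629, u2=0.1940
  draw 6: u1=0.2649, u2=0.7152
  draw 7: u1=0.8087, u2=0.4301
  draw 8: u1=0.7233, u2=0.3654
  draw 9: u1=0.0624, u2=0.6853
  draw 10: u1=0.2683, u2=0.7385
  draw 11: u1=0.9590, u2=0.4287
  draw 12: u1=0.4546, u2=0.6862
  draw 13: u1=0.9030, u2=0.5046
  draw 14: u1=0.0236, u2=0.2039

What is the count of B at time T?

t=0.000: X=8 P=3 S=3 Y=4 B=9
Draw 1: a1=7.632, a2=4.104, a3=2.529, a0=14.265; τ=−ln(0.5246)/14.265=0.045 → t=0.045; u2·a0=0.8522·14.265=12.157; a1+a2=11.736 < 12.157 ≤ a1+…+a3=14.265 → R3 fires; X=8 P=3 S=3 Y=5 B=9
Draw 2: a1=7.632, a2=4.104, a3=2.529, a0=14.265; τ=−ln(0.7376)/14.265=0.021 → t=0.067; u2·a0=0.5653·14.265=8.064; a1=7.632 < 8.064 ≤ a1+a2=11.736 → R2 fires; X=8 P=2 S=2 Y=5 B=10
Draw 3: a1=5.088, a2=1.824, a3=2.810, a0=9.722; τ=−ln(0.9999)/9.722=0.000 → t=0.067; u2·a0=0.7646·9.722=7.433; a1+a2=6.912 < 7.433 ≤ a1+…+a3=9.722 → R3 fires; X=8 P=2 S=2 Y=6 B=10
Draw 4: a1=5.088, a2=1.824, a3=2.810, a0=9.722; τ=−ln(0.0938)/9.722=0.243 → t=0.310; u2·a0=0.1453·9.722=1.413 ≤ a1=5.088 → R1 fires; X=9 P=1 S=4 Y=6 B=10
Draw 5: a1=2.862, a2=1.824, a3=2.810, a0=7.496; τ=−ln(0.9629)/7.496=0.005 → t=0.315; u2·a0=0.1940·7.496=1.454 ≤ a1=2.862 → R1 fires; X=10 P=0 S=6 Y=6 B=10
Draw 6: a1=0.000, a2=0.000, a3=2.810, a0=2.810; τ=−ln(0.2649)/2.810=0.473 → t=0.788; u2·a0=0.7152·2.810=2.010; a1+a2=0.000 < 2.010 ≤ a1+…+a3=2.810 → R3 fires; X=10 P=0 S=6 Y=7 B=10
Draw 7: a1=0.000, a2=0.000, a3=2.810, a0=2.810; τ=−ln(0.8087)/2.810=0.076 → t=0.863; u2·a0=0.4301·2.810=1.209; a1+a2=0.000 < 1.209 ≤ a1+…+a3=2.810 → R3 fires; X=10 P=0 S=6 Y=8 B=10
Draw 8: a1=0.000, a2=0.000, a3=2.810, a0=2.810; τ=−ln(0.7233)/2.810=0.115 → t=0.979; u2·a0=0.3654·2.810=1.027; a1+a2=0.000 < 1.027 ≤ a1+…+a3=2.810 → R3 fires; X=10 P=0 S=6 Y=9 B=10
Draw 9: a1=0.000, a2=0.000, a3=2.810, a0=2.810; τ=−ln(0.0624)/2.810=0.987 → t=1.966; u2·a0=0.6853·2.810=1.926; a1+a2=0.000 < 1.926 ≤ a1+…+a3=2.810 → R3 fires; X=10 P=0 S=6 Y=10 B=10
Draw 10: a1=0.000, a2=0.000, a3=2.810, a0=2.810; τ=−ln(0.2683)/2.810=0.468 → t=2.434; u2·a0=0.7385·2.810=2.075; a1+a2=0.000 < 2.075 ≤ a1+…+a3=2.810 → R3 fires; X=10 P=0 S=6 Y=11 B=10
Draw 11: a1=0.000, a2=0.000, a3=2.810, a0=2.810; τ=−ln(0.9590)/2.810=0.015 → t=2.449; u2·a0=0.4287·2.810=1.205; a1+a2=0.000 < 1.205 ≤ a1+…+a3=2.810 → R3 fires; X=10 P=0 S=6 Y=12 B=10
Draw 12: a1=0.000, a2=0.000, a3=2.810, a0=2.810; τ=−ln(0.4546)/2.810=0.281 → t=2.730; u2·a0=0.6862·2.810=1.928; a1+a2=0.000 < 1.928 ≤ a1+…+a3=2.810 → R3 fires; X=10 P=0 S=6 Y=13 B=10
Draw 13: a1=0.000, a2=0.000, a3=2.810, a0=2.810; τ=−ln(0.9030)/2.810=0.036 → t=2.766; u2·a0=0.5046·2.810=1.418; a1+a2=0.000 < 1.418 ≤ a1+…+a3=2.810 → R3 fires; X=10 P=0 S=6 Y=14 B=10
Draw 14: a1=0.000, a2=0.000, a3=2.810, a0=2.810; τ=−ln(0.0236)/2.810=1.333 → t=4.099 > T=3.15: stop.
Read off B at T=3.15: 10

B at T = 10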